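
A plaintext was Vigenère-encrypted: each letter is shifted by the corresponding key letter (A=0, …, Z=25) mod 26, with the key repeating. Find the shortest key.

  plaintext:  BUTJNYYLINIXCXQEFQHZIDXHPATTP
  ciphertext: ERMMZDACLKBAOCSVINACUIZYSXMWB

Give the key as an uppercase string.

DXTDMFCR

  i= 0: E-B =  3 → D
  i= 1: R-U = 23 → X
  i= 2: M-T = 19 → T
  i= 3: M-J =  3 → D
  i= 4: Z-N = 12 → M
  i= 5: D-Y =  5 → F
  i= 6: A-Y =  2 → C
  i= 7: C-L = 17 → R
  i= 8: L-I =  3 → D
  i= 9: K-N = 23 → X
  i=10: B-I = 19 → T
  i=11: A-X =  3 → D
  i=12: O-C = 12 → M
  i=13: C-X =  5 → F
  i=14: S-Q =  2 → C
  i=15: V-E = 17 → R
  i=16: I-F =  3 → D
  i=17: N-Q = 23 → X
  i=18: A-H = 19 → T
  i=19: C-Z =  3 → D
  i=20: U-I = 12 → M
  i=21: I-D =  5 → F
  i=22: Z-X =  2 → C
  i=23: Y-H = 17 → R
  i=24: S-P =  3 → D
  i=25: X-A = 23 → X
  i=26: M-T = 19 → T
  i=27: W-T =  3 → D
  i=28: B-P = 12 → M
  shifts repeat with period 8: DXTDMFCR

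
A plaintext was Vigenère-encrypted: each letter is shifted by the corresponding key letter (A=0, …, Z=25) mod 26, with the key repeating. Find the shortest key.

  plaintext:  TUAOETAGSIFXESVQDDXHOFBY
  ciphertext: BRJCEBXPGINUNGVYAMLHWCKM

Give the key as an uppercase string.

  i= 0: B-T =  8 → I
  i= 1: R-U = 23 → X
  i= 2: J-A =  9 → J
  i= 3: C-O = 14 → O
  i= 4: E-E =  0 → A
  i= 5: B-T =  8 → I
  i= 6: X-A = 23 → X
  i= 7: P-G =  9 → J
  i= 8: G-S = 14 → O
  i= 9: I-I =  0 → A
  i=10: N-F =  8 → I
  i=11: U-X = 23 → X
  i=12: N-E =  9 → J
  i=13: G-S = 14 → O
  i=14: V-V =  0 → A
  i=15: Y-Q =  8 → I
  i=16: A-D = 23 → X
  i=17: M-D =  9 → J
  i=18: L-X = 14 → O
  i=19: H-H =  0 → A
  i=20: W-O =  8 → I
  i=21: C-F = 23 → X
  i=22: K-B =  9 → J
  i=23: M-Y = 14 → O
  shifts repeat with period 5: IXJOA

IXJOA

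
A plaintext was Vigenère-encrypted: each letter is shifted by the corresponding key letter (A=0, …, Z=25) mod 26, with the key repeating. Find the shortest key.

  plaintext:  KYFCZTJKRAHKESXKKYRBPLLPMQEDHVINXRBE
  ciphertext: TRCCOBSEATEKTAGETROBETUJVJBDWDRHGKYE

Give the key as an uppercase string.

JTXAPIJU

  i= 0: T-K =  9 → J
  i= 1: R-Y = 19 → T
  i= 2: C-F = 23 → X
  i= 3: C-C =  0 → A
  i= 4: O-Z = 15 → P
  i= 5: B-T =  8 → I
  i= 6: S-J =  9 → J
  i= 7: E-K = 20 → U
  i= 8: A-R =  9 → J
  i= 9: T-A = 19 → T
  i=10: E-H = 23 → X
  i=11: K-K =  0 → A
  i=12: T-E = 15 → P
  i=13: A-S =  8 → I
  i=14: G-X =  9 → J
  i=15: E-K = 20 → U
  i=16: T-K =  9 → J
  i=17: R-Y = 19 → T
  i=18: O-R = 23 → X
  i=19: B-B =  0 → A
  i=20: E-P = 15 → P
  i=21: T-L =  8 → I
  i=22: U-L =  9 → J
  i=23: J-P = 20 → U
  i=24: V-M =  9 → J
  i=25: J-Q = 19 → T
  i=26: B-E = 23 → X
  i=27: D-D =  0 → A
  i=28: W-H = 15 → P
  i=29: D-V =  8 → I
  i=30: R-I =  9 → J
  i=31: H-N = 20 → U
  i=32: G-X =  9 → J
  i=33: K-R = 19 → T
  i=34: Y-B = 23 → X
  i=35: E-E =  0 → A
  shifts repeat with period 8: JTXAPIJU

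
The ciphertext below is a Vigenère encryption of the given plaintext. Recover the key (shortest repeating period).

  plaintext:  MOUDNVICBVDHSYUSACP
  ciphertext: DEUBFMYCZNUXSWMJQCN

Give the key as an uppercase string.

RQAYS

  i= 0: D-M = 17 → R
  i= 1: E-O = 16 → Q
  i= 2: U-U =  0 → A
  i= 3: B-D = 24 → Y
  i= 4: F-N = 18 → S
  i= 5: M-V = 17 → R
  i= 6: Y-I = 16 → Q
  i= 7: C-C =  0 → A
  i= 8: Z-B = 24 → Y
  i= 9: N-V = 18 → S
  i=10: U-D = 17 → R
  i=11: X-H = 16 → Q
  i=12: S-S =  0 → A
  i=13: W-Y = 24 → Y
  i=14: M-U = 18 → S
  i=15: J-S = 17 → R
  i=16: Q-A = 16 → Q
  i=17: C-C =  0 → A
  i=18: N-P = 24 → Y
  shifts repeat with period 5: RQAYS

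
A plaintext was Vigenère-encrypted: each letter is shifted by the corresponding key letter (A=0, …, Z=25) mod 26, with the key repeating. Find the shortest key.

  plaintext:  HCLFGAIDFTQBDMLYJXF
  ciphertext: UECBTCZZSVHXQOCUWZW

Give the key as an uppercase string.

NCRW

  i= 0: U-H = 13 → N
  i= 1: E-C =  2 → C
  i= 2: C-L = 17 → R
  i= 3: B-F = 22 → W
  i= 4: T-G = 13 → N
  i= 5: C-A =  2 → C
  i= 6: Z-I = 17 → R
  i= 7: Z-D = 22 → W
  i= 8: S-F = 13 → N
  i= 9: V-T =  2 → C
  i=10: H-Q = 17 → R
  i=11: X-B = 22 → W
  i=12: Q-D = 13 → N
  i=13: O-M =  2 → C
  i=14: C-L = 17 → R
  i=15: U-Y = 22 → W
  i=16: W-J = 13 → N
  i=17: Z-X =  2 → C
  i=18: W-F = 17 → R
  shifts repeat with period 4: NCRW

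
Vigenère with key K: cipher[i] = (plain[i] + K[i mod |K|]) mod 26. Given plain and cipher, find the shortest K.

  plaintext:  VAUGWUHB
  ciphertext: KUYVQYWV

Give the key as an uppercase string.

PUE

  i= 0: K-V = 15 → P
  i= 1: U-A = 20 → U
  i= 2: Y-U =  4 → E
  i= 3: V-G = 15 → P
  i= 4: Q-W = 20 → U
  i= 5: Y-U =  4 → E
  i= 6: W-H = 15 → P
  i= 7: V-B = 20 → U
  shifts repeat with period 3: PUE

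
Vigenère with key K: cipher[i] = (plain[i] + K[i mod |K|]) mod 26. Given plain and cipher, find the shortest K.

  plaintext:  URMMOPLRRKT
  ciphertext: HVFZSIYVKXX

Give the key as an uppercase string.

  i= 0: H-U = 13 → N
  i= 1: V-R =  4 → E
  i= 2: F-M = 19 → T
  i= 3: Z-M = 13 → N
  i= 4: S-O =  4 → E
  i= 5: I-P = 19 → T
  i= 6: Y-L = 13 → N
  i= 7: V-R =  4 → E
  i= 8: K-R = 19 → T
  i= 9: X-K = 13 → N
  i=10: X-T =  4 → E
  shifts repeat with period 3: NET

NET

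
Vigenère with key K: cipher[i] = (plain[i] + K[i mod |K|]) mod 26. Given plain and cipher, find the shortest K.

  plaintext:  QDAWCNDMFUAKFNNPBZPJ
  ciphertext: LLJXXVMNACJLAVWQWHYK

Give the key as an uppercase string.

  i= 0: L-Q = 21 → V
  i= 1: L-D =  8 → I
  i= 2: J-A =  9 → J
  i= 3: X-W =  1 → B
  i= 4: X-C = 21 → V
  i= 5: V-N =  8 → I
  i= 6: M-D =  9 → J
  i= 7: N-M =  1 → B
  i= 8: A-F = 21 → V
  i= 9: C-U =  8 → I
  i=10: J-A =  9 → J
  i=11: L-K =  1 → B
  i=12: A-F = 21 → V
  i=13: V-N =  8 → I
  i=14: W-N =  9 → J
  i=15: Q-P =  1 → B
  i=16: W-B = 21 → V
  i=17: H-Z =  8 → I
  i=18: Y-P =  9 → J
  i=19: K-J =  1 → B
  shifts repeat with period 4: VIJB

VIJB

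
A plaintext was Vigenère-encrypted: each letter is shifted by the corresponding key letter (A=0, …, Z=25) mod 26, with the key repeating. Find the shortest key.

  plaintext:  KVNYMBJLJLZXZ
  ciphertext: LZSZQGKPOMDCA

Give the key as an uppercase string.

  i= 0: L-K =  1 → B
  i= 1: Z-V =  4 → E
  i= 2: S-N =  5 → F
  i= 3: Z-Y =  1 → B
  i= 4: Q-M =  4 → E
  i= 5: G-B =  5 → F
  i= 6: K-J =  1 → B
  i= 7: P-L =  4 → E
  i= 8: O-J =  5 → F
  i= 9: M-L =  1 → B
  i=10: D-Z =  4 → E
  i=11: C-X =  5 → F
  i=12: A-Z =  1 → B
  shifts repeat with period 3: BEF

BEF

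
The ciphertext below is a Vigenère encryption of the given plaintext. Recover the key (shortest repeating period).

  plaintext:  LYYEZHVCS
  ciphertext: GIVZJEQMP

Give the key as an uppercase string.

VKX

  i= 0: G-L = 21 → V
  i= 1: I-Y = 10 → K
  i= 2: V-Y = 23 → X
  i= 3: Z-E = 21 → V
  i= 4: J-Z = 10 → K
  i= 5: E-H = 23 → X
  i= 6: Q-V = 21 → V
  i= 7: M-C = 10 → K
  i= 8: P-S = 23 → X
  shifts repeat with period 3: VKX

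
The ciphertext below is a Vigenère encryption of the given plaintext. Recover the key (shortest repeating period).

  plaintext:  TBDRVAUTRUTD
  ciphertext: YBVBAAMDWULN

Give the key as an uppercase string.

FASK

  i= 0: Y-T =  5 → F
  i= 1: B-B =  0 → A
  i= 2: V-D = 18 → S
  i= 3: B-R = 10 → K
  i= 4: A-V =  5 → F
  i= 5: A-A =  0 → A
  i= 6: M-U = 18 → S
  i= 7: D-T = 10 → K
  i= 8: W-R =  5 → F
  i= 9: U-U =  0 → A
  i=10: L-T = 18 → S
  i=11: N-D = 10 → K
  shifts repeat with period 4: FASK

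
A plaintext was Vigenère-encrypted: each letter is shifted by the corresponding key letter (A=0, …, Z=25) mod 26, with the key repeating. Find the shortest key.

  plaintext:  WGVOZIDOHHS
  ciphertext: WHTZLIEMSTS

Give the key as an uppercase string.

ABYLM

  i= 0: W-W =  0 → A
  i= 1: H-G =  1 → B
  i= 2: T-V = 24 → Y
  i= 3: Z-O = 11 → L
  i= 4: L-Z = 12 → M
  i= 5: I-I =  0 → A
  i= 6: E-D =  1 → B
  i= 7: M-O = 24 → Y
  i= 8: S-H = 11 → L
  i= 9: T-H = 12 → M
  i=10: S-S =  0 → A
  shifts repeat with period 5: ABYLM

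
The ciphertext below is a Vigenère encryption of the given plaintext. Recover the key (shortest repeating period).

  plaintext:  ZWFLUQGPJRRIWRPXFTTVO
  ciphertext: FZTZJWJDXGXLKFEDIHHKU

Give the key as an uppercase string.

GDOOP

  i= 0: F-Z =  6 → G
  i= 1: Z-W =  3 → D
  i= 2: T-F = 14 → O
  i= 3: Z-L = 14 → O
  i= 4: J-U = 15 → P
  i= 5: W-Q =  6 → G
  i= 6: J-G =  3 → D
  i= 7: D-P = 14 → O
  i= 8: X-J = 14 → O
  i= 9: G-R = 15 → P
  i=10: X-R =  6 → G
  i=11: L-I =  3 → D
  i=12: K-W = 14 → O
  i=13: F-R = 14 → O
  i=14: E-P = 15 → P
  i=15: D-X =  6 → G
  i=16: I-F =  3 → D
  i=17: H-T = 14 → O
  i=18: H-T = 14 → O
  i=19: K-V = 15 → P
  i=20: U-O =  6 → G
  shifts repeat with period 5: GDOOP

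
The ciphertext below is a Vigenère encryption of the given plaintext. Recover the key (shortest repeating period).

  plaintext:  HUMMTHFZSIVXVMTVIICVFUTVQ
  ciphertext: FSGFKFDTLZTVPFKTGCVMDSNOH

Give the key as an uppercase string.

  i= 0: F-H = 24 → Y
  i= 1: S-U = 24 → Y
  i= 2: G-M = 20 → U
  i= 3: F-M = 19 → T
  i= 4: K-T = 17 → R
  i= 5: F-H = 24 → Y
  i= 6: D-F = 24 → Y
  i= 7: T-Z = 20 → U
  i= 8: L-S = 19 → T
  i= 9: Z-I = 17 → R
  i=10: T-V = 24 → Y
  i=11: V-X = 24 → Y
  i=12: P-V = 20 → U
  i=13: F-M = 19 → T
  i=14: K-T = 17 → R
  i=15: T-V = 24 → Y
  i=16: G-I = 24 → Y
  i=17: C-I = 20 → U
  i=18: V-C = 19 → T
  i=19: M-V = 17 → R
  i=20: D-F = 24 → Y
  i=21: S-U = 24 → Y
  i=22: N-T = 20 → U
  i=23: O-V = 19 → T
  i=24: H-Q = 17 → R
  shifts repeat with period 5: YYUTR

YYUTR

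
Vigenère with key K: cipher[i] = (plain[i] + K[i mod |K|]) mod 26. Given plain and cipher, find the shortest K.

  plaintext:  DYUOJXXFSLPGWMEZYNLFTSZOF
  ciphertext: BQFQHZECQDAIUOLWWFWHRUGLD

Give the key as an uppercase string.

YSLCYCHX

  i= 0: B-D = 24 → Y
  i= 1: Q-Y = 18 → S
  i= 2: F-U = 11 → L
  i= 3: Q-O =  2 → C
  i= 4: H-J = 24 → Y
  i= 5: Z-X =  2 → C
  i= 6: E-X =  7 → H
  i= 7: C-F = 23 → X
  i= 8: Q-S = 24 → Y
  i= 9: D-L = 18 → S
  i=10: A-P = 11 → L
  i=11: I-G =  2 → C
  i=12: U-W = 24 → Y
  i=13: O-M =  2 → C
  i=14: L-E =  7 → H
  i=15: W-Z = 23 → X
  i=16: W-Y = 24 → Y
  i=17: F-N = 18 → S
  i=18: W-L = 11 → L
  i=19: H-F =  2 → C
  i=20: R-T = 24 → Y
  i=21: U-S =  2 → C
  i=22: G-Z =  7 → H
  i=23: L-O = 23 → X
  i=24: D-F = 24 → Y
  shifts repeat with period 8: YSLCYCHX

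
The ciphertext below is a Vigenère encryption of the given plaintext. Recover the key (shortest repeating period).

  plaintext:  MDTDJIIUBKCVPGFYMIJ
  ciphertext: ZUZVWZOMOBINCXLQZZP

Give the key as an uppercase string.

NRGS

  i= 0: Z-M = 13 → N
  i= 1: U-D = 17 → R
  i= 2: Z-T =  6 → G
  i= 3: V-D = 18 → S
  i= 4: W-J = 13 → N
  i= 5: Z-I = 17 → R
  i= 6: O-I =  6 → G
  i= 7: M-U = 18 → S
  i= 8: O-B = 13 → N
  i= 9: B-K = 17 → R
  i=10: I-C =  6 → G
  i=11: N-V = 18 → S
  i=12: C-P = 13 → N
  i=13: X-G = 17 → R
  i=14: L-F =  6 → G
  i=15: Q-Y = 18 → S
  i=16: Z-M = 13 → N
  i=17: Z-I = 17 → R
  i=18: P-J =  6 → G
  shifts repeat with period 4: NRGS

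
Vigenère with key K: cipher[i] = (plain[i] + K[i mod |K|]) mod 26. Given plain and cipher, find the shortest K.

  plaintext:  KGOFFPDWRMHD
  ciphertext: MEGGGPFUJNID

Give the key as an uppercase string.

  i= 0: M-K =  2 → C
  i= 1: E-G = 24 → Y
  i= 2: G-O = 18 → S
  i= 3: G-F =  1 → B
  i= 4: G-F =  1 → B
  i= 5: P-P =  0 → A
  i= 6: F-D =  2 → C
  i= 7: U-W = 24 → Y
  i= 8: J-R = 18 → S
  i= 9: N-M =  1 → B
  i=10: I-H =  1 → B
  i=11: D-D =  0 → A
  shifts repeat with period 6: CYSBBA

CYSBBA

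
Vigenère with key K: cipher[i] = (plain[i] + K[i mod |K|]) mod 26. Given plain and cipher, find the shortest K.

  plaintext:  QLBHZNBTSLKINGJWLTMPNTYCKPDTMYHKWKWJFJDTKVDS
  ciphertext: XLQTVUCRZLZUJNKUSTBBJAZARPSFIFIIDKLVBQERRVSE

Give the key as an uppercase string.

  i= 0: X-Q =  7 → H
  i= 1: L-L =  0 → A
  i= 2: Q-B = 15 → P
  i= 3: T-H = 12 → M
  i= 4: V-Z = 22 → W
  i= 5: U-N =  7 → H
  i= 6: C-B =  1 → B
  i= 7: R-T = 24 → Y
  i= 8: Z-S =  7 → H
  i= 9: L-L =  0 → A
  i=10: Z-K = 15 → P
  i=11: U-I = 12 → M
  i=12: J-N = 22 → W
  i=13: N-G =  7 → H
  i=14: K-J =  1 → B
  i=15: U-W = 24 → Y
  i=16: S-L =  7 → H
  i=17: T-T =  0 → A
  i=18: B-M = 15 → P
  i=19: B-P = 12 → M
  i=20: J-N = 22 → W
  i=21: A-T =  7 → H
  i=22: Z-Y =  1 → B
  i=23: A-C = 24 → Y
  i=24: R-K =  7 → H
  i=25: P-P =  0 → A
  i=26: S-D = 15 → P
  i=27: F-T = 12 → M
  i=28: I-M = 22 → W
  i=29: F-Y =  7 → H
  i=30: I-H =  1 → B
  i=31: I-K = 24 → Y
  i=32: D-W =  7 → H
  i=33: K-K =  0 → A
  i=34: L-W = 15 → P
  i=35: V-J = 12 → M
  i=36: B-F = 22 → W
  i=37: Q-J =  7 → H
  i=38: E-D =  1 → B
  i=39: R-T = 24 → Y
  i=40: R-K =  7 → H
  i=41: V-V =  0 → A
  i=42: S-D = 15 → P
  i=43: E-S = 12 → M
  shifts repeat with period 8: HAPMWHBY

HAPMWHBY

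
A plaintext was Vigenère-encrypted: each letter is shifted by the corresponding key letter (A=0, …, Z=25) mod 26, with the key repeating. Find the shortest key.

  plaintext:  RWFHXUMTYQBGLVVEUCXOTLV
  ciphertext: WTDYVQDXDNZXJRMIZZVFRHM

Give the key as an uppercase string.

  i= 0: W-R =  5 → F
  i= 1: T-W = 23 → X
  i= 2: D-F = 24 → Y
  i= 3: Y-H = 17 → R
  i= 4: V-X = 24 → Y
  i= 5: Q-U = 22 → W
  i= 6: D-M = 17 → R
  i= 7: X-T =  4 → E
  i= 8: D-Y =  5 → F
  i= 9: N-Q = 23 → X
  i=10: Z-B = 24 → Y
  i=11: X-G = 17 → R
  i=12: J-L = 24 → Y
  i=13: R-V = 22 → W
  i=14: M-V = 17 → R
  i=15: I-E =  4 → E
  i=16: Z-U =  5 → F
  i=17: Z-C = 23 → X
  i=18: V-X = 24 → Y
  i=19: F-O = 17 → R
  i=20: R-T = 24 → Y
  i=21: H-L = 22 → W
  i=22: M-V = 17 → R
  shifts repeat with period 8: FXYRYWRE

FXYRYWRE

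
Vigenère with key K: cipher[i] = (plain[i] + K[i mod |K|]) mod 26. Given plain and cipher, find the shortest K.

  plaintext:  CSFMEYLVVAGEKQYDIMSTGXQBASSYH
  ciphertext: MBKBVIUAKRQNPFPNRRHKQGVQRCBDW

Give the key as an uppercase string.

  i= 0: M-C = 10 → K
  i= 1: B-S =  9 → J
  i= 2: K-F =  5 → F
  i= 3: B-M = 15 → P
  i= 4: V-E = 17 → R
  i= 5: I-Y = 10 → K
  i= 6: U-L =  9 → J
  i= 7: A-V =  5 → F
  i= 8: K-V = 15 → P
  i= 9: R-A = 17 → R
  i=10: Q-G = 10 → K
  i=11: N-E =  9 → J
  i=12: P-K =  5 → F
  i=13: F-Q = 15 → P
  i=14: P-Y = 17 → R
  i=15: N-D = 10 → K
  i=16: R-I =  9 → J
  i=17: R-M =  5 → F
  i=18: H-S = 15 → P
  i=19: K-T = 17 → R
  i=20: Q-G = 10 → K
  i=21: G-X =  9 → J
  i=22: V-Q =  5 → F
  i=23: Q-B = 15 → P
  i=24: R-A = 17 → R
  i=25: C-S = 10 → K
  i=26: B-S =  9 → J
  i=27: D-Y =  5 → F
  i=28: W-H = 15 → P
  shifts repeat with period 5: KJFPR

KJFPR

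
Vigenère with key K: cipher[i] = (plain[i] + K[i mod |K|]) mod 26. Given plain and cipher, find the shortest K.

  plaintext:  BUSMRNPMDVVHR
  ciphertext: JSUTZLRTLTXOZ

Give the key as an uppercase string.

  i= 0: J-B =  8 → I
  i= 1: S-U = 24 → Y
  i= 2: U-S =  2 → C
  i= 3: T-M =  7 → H
  i= 4: Z-R =  8 → I
  i= 5: L-N = 24 → Y
  i= 6: R-P =  2 → C
  i= 7: T-M =  7 → H
  i= 8: L-D =  8 → I
  i= 9: T-V = 24 → Y
  i=10: X-V =  2 → C
  i=11: O-H =  7 → H
  i=12: Z-R =  8 → I
  shifts repeat with period 4: IYCH

IYCH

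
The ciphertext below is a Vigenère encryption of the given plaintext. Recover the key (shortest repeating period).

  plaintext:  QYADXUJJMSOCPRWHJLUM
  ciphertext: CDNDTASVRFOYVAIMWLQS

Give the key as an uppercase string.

MFNAWGJ

  i= 0: C-Q = 12 → M
  i= 1: D-Y =  5 → F
  i= 2: N-A = 13 → N
  i= 3: D-D =  0 → A
  i= 4: T-X = 22 → W
  i= 5: A-U =  6 → G
  i= 6: S-J =  9 → J
  i= 7: V-J = 12 → M
  i= 8: R-M =  5 → F
  i= 9: F-S = 13 → N
  i=10: O-O =  0 → A
  i=11: Y-C = 22 → W
  i=12: V-P =  6 → G
  i=13: A-R =  9 → J
  i=14: I-W = 12 → M
  i=15: M-H =  5 → F
  i=16: W-J = 13 → N
  i=17: L-L =  0 → A
  i=18: Q-U = 22 → W
  i=19: S-M =  6 → G
  shifts repeat with period 7: MFNAWGJ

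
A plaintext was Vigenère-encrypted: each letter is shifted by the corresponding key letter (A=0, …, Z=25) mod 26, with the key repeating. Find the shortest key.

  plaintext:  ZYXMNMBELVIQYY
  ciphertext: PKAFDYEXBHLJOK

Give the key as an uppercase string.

QMDT

  i= 0: P-Z = 16 → Q
  i= 1: K-Y = 12 → M
  i= 2: A-X =  3 → D
  i= 3: F-M = 19 → T
  i= 4: D-N = 16 → Q
  i= 5: Y-M = 12 → M
  i= 6: E-B =  3 → D
  i= 7: X-E = 19 → T
  i= 8: B-L = 16 → Q
  i= 9: H-V = 12 → M
  i=10: L-I =  3 → D
  i=11: J-Q = 19 → T
  i=12: O-Y = 16 → Q
  i=13: K-Y = 12 → M
  shifts repeat with period 4: QMDT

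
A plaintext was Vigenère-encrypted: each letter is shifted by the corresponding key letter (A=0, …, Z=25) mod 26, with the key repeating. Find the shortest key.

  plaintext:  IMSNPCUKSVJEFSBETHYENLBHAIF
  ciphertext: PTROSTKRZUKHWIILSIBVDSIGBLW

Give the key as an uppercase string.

  i= 0: P-I =  7 → H
  i= 1: T-M =  7 → H
  i= 2: R-S = 25 → Z
  i= 3: O-N =  1 → B
  i= 4: S-P =  3 → D
  i= 5: T-C = 17 → R
  i= 6: K-U = 16 → Q
  i= 7: R-K =  7 → H
  i= 8: Z-S =  7 → H
  i= 9: U-V = 25 → Z
  i=10: K-J =  1 → B
  i=11: H-E =  3 → D
  i=12: W-F = 17 → R
  i=13: I-S = 16 → Q
  i=14: I-B =  7 → H
  i=15: L-E =  7 → H
  i=16: S-T = 25 → Z
  i=17: I-H =  1 → B
  i=18: B-Y =  3 → D
  i=19: V-E = 17 → R
  i=20: D-N = 16 → Q
  i=21: S-L =  7 → H
  i=22: I-B =  7 → H
  i=23: G-H = 25 → Z
  i=24: B-A =  1 → B
  i=25: L-I =  3 → D
  i=26: W-F = 17 → R
  shifts repeat with period 7: HHZBDRQ

HHZBDRQ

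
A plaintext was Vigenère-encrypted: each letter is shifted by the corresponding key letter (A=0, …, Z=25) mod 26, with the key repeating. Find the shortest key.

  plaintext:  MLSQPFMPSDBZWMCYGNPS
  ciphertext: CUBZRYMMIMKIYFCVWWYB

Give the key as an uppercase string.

QJJJCTAX

  i= 0: C-M = 16 → Q
  i= 1: U-L =  9 → J
  i= 2: B-S =  9 → J
  i= 3: Z-Q =  9 → J
  i= 4: R-P =  2 → C
  i= 5: Y-F = 19 → T
  i= 6: M-M =  0 → A
  i= 7: M-P = 23 → X
  i= 8: I-S = 16 → Q
  i= 9: M-D =  9 → J
  i=10: K-B =  9 → J
  i=11: I-Z =  9 → J
  i=12: Y-W =  2 → C
  i=13: F-M = 19 → T
  i=14: C-C =  0 → A
  i=15: V-Y = 23 → X
  i=16: W-G = 16 → Q
  i=17: W-N =  9 → J
  i=18: Y-P =  9 → J
  i=19: B-S =  9 → J
  shifts repeat with period 8: QJJJCTAX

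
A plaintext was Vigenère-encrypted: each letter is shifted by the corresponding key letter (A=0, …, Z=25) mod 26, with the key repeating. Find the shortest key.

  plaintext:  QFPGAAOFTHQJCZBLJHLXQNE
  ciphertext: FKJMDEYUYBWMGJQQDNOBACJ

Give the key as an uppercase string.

PFUGDEK

  i= 0: F-Q = 15 → P
  i= 1: K-F =  5 → F
  i= 2: J-P = 20 → U
  i= 3: M-G =  6 → G
  i= 4: D-A =  3 → D
  i= 5: E-A =  4 → E
  i= 6: Y-O = 10 → K
  i= 7: U-F = 15 → P
  i= 8: Y-T =  5 → F
  i= 9: B-H = 20 → U
  i=10: W-Q =  6 → G
  i=11: M-J =  3 → D
  i=12: G-C =  4 → E
  i=13: J-Z = 10 → K
  i=14: Q-B = 15 → P
  i=15: Q-L =  5 → F
  i=16: D-J = 20 → U
  i=17: N-H =  6 → G
  i=18: O-L =  3 → D
  i=19: B-X =  4 → E
  i=20: A-Q = 10 → K
  i=21: C-N = 15 → P
  i=22: J-E =  5 → F
  shifts repeat with period 7: PFUGDEK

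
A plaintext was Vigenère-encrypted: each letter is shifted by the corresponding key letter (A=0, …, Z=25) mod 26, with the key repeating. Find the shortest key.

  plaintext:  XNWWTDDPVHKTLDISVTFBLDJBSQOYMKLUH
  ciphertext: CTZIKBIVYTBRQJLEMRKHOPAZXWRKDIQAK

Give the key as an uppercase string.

FGDMRY

  i= 0: C-X =  5 → F
  i= 1: T-N =  6 → G
  i= 2: Z-W =  3 → D
  i= 3: I-W = 12 → M
  i= 4: K-T = 17 → R
  i= 5: B-D = 24 → Y
  i= 6: I-D =  5 → F
  i= 7: V-P =  6 → G
  i= 8: Y-V =  3 → D
  i= 9: T-H = 12 → M
  i=10: B-K = 17 → R
  i=11: R-T = 24 → Y
  i=12: Q-L =  5 → F
  i=13: J-D =  6 → G
  i=14: L-I =  3 → D
  i=15: E-S = 12 → M
  i=16: M-V = 17 → R
  i=17: R-T = 24 → Y
  i=18: K-F =  5 → F
  i=19: H-B =  6 → G
  i=20: O-L =  3 → D
  i=21: P-D = 12 → M
  i=22: A-J = 17 → R
  i=23: Z-B = 24 → Y
  i=24: X-S =  5 → F
  i=25: W-Q =  6 → G
  i=26: R-O =  3 → D
  i=27: K-Y = 12 → M
  i=28: D-M = 17 → R
  i=29: I-K = 24 → Y
  i=30: Q-L =  5 → F
  i=31: A-U =  6 → G
  i=32: K-H =  3 → D
  shifts repeat with period 6: FGDMRY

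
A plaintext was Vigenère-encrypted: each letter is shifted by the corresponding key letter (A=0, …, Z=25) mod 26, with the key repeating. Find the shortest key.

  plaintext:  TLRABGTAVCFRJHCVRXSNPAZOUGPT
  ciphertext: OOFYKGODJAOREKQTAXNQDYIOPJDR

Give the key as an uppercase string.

  i= 0: O-T = 21 → V
  i= 1: O-L =  3 → D
  i= 2: F-R = 14 → O
  i= 3: Y-A = 24 → Y
  i= 4: K-B =  9 → J
  i= 5: G-G =  0 → A
  i= 6: O-T = 21 → V
  i= 7: D-A =  3 → D
  i= 8: J-V = 14 → O
  i= 9: A-C = 24 → Y
  i=10: O-F =  9 → J
  i=11: R-R =  0 → A
  i=12: E-J = 21 → V
  i=13: K-H =  3 → D
  i=14: Q-C = 14 → O
  i=15: T-V = 24 → Y
  i=16: A-R =  9 → J
  i=17: X-X =  0 → A
  i=18: N-S = 21 → V
  i=19: Q-N =  3 → D
  i=20: D-P = 14 → O
  i=21: Y-A = 24 → Y
  i=22: I-Z =  9 → J
  i=23: O-O =  0 → A
  i=24: P-U = 21 → V
  i=25: J-G =  3 → D
  i=26: D-P = 14 → O
  i=27: R-T = 24 → Y
  shifts repeat with period 6: VDOYJA

VDOYJA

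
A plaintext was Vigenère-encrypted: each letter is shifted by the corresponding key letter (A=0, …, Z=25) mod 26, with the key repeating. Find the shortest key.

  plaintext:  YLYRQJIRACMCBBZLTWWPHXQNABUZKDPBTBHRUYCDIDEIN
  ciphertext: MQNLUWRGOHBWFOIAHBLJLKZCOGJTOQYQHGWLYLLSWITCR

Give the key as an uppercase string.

OFPUENJP

  i= 0: M-Y = 14 → O
  i= 1: Q-L =  5 → F
  i= 2: N-Y = 15 → P
  i= 3: L-R = 20 → U
  i= 4: U-Q =  4 → E
  i= 5: W-J = 13 → N
  i= 6: R-I =  9 → J
  i= 7: G-R = 15 → P
  i= 8: O-A = 14 → O
  i= 9: H-C =  5 → F
  i=10: B-M = 15 → P
  i=11: W-C = 20 → U
  i=12: F-B =  4 → E
  i=13: O-B = 13 → N
  i=14: I-Z =  9 → J
  i=15: A-L = 15 → P
  i=16: H-T = 14 → O
  i=17: B-W =  5 → F
  i=18: L-W = 15 → P
  i=19: J-P = 20 → U
  i=20: L-H =  4 → E
  i=21: K-X = 13 → N
  i=22: Z-Q =  9 → J
  i=23: C-N = 15 → P
  i=24: O-A = 14 → O
  i=25: G-B =  5 → F
  i=26: J-U = 15 → P
  i=27: T-Z = 20 → U
  i=28: O-K =  4 → E
  i=29: Q-D = 13 → N
  i=30: Y-P =  9 → J
  i=31: Q-B = 15 → P
  i=32: H-T = 14 → O
  i=33: G-B =  5 → F
  i=34: W-H = 15 → P
  i=35: L-R = 20 → U
  i=36: Y-U =  4 → E
  i=37: L-Y = 13 → N
  i=38: L-C =  9 → J
  i=39: S-D = 15 → P
  i=40: W-I = 14 → O
  i=41: I-D =  5 → F
  i=42: T-E = 15 → P
  i=43: C-I = 20 → U
  i=44: R-N =  4 → E
  shifts repeat with period 8: OFPUENJP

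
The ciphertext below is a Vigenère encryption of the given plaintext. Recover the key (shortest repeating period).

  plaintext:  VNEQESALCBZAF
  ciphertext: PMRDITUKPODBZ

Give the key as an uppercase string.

UZNNEB

  i= 0: P-V = 20 → U
  i= 1: M-N = 25 → Z
  i= 2: R-E = 13 → N
  i= 3: D-Q = 13 → N
  i= 4: I-E =  4 → E
  i= 5: T-S =  1 → B
  i= 6: U-A = 20 → U
  i= 7: K-L = 25 → Z
  i= 8: P-C = 13 → N
  i= 9: O-B = 13 → N
  i=10: D-Z =  4 → E
  i=11: B-A =  1 → B
  i=12: Z-F = 20 → U
  shifts repeat with period 6: UZNNEB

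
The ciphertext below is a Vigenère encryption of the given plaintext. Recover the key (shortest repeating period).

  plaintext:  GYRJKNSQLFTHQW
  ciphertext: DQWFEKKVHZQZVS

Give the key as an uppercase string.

XSFWU

  i= 0: D-G = 23 → X
  i= 1: Q-Y = 18 → S
  i= 2: W-R =  5 → F
  i= 3: F-J = 22 → W
  i= 4: E-K = 20 → U
  i= 5: K-N = 23 → X
  i= 6: K-S = 18 → S
  i= 7: V-Q =  5 → F
  i= 8: H-L = 22 → W
  i= 9: Z-F = 20 → U
  i=10: Q-T = 23 → X
  i=11: Z-H = 18 → S
  i=12: V-Q =  5 → F
  i=13: S-W = 22 → W
  shifts repeat with period 5: XSFWU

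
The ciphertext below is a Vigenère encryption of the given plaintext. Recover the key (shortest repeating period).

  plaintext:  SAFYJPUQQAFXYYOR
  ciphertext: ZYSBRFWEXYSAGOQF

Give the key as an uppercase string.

  i= 0: Z-S =  7 → H
  i= 1: Y-A = 24 → Y
  i= 2: S-F = 13 → N
  i= 3: B-Y =  3 → D
  i= 4: R-J =  8 → I
  i= 5: F-P = 16 → Q
  i= 6: W-U =  2 → C
  i= 7: E-Q = 14 → O
  i= 8: X-Q =  7 → H
  i= 9: Y-A = 24 → Y
  i=10: S-F = 13 → N
  i=11: A-X =  3 → D
  i=12: G-Y =  8 → I
  i=13: O-Y = 16 → Q
  i=14: Q-O =  2 → C
  i=15: F-R = 14 → O
  shifts repeat with period 8: HYNDIQCO

HYNDIQCO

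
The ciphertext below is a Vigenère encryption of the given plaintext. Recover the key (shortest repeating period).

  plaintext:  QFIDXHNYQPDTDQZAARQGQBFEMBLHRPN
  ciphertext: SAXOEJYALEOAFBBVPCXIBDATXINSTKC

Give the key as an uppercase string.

CVPLHCL

  i= 0: S-Q =  2 → C
  i= 1: A-F = 21 → V
  i= 2: X-I = 15 → P
  i= 3: O-D = 11 → L
  i= 4: E-X =  7 → H
  i= 5: J-H =  2 → C
  i= 6: Y-N = 11 → L
  i= 7: A-Y =  2 → C
  i= 8: L-Q = 21 → V
  i= 9: E-P = 15 → P
  i=10: O-D = 11 → L
  i=11: A-T =  7 → H
  i=12: F-D =  2 → C
  i=13: B-Q = 11 → L
  i=14: B-Z =  2 → C
  i=15: V-A = 21 → V
  i=16: P-A = 15 → P
  i=17: C-R = 11 → L
  i=18: X-Q =  7 → H
  i=19: I-G =  2 → C
  i=20: B-Q = 11 → L
  i=21: D-B =  2 → C
  i=22: A-F = 21 → V
  i=23: T-E = 15 → P
  i=24: X-M = 11 → L
  i=25: I-B =  7 → H
  i=26: N-L =  2 → C
  i=27: S-H = 11 → L
  i=28: T-R =  2 → C
  i=29: K-P = 21 → V
  i=30: C-N = 15 → P
  shifts repeat with period 7: CVPLHCL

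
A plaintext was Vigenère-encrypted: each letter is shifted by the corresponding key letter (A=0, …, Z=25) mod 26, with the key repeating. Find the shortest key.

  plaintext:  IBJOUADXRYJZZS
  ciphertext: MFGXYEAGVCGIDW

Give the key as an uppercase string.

EEXJ

  i= 0: M-I =  4 → E
  i= 1: F-B =  4 → E
  i= 2: G-J = 23 → X
  i= 3: X-O =  9 → J
  i= 4: Y-U =  4 → E
  i= 5: E-A =  4 → E
  i= 6: A-D = 23 → X
  i= 7: G-X =  9 → J
  i= 8: V-R =  4 → E
  i= 9: C-Y =  4 → E
  i=10: G-J = 23 → X
  i=11: I-Z =  9 → J
  i=12: D-Z =  4 → E
  i=13: W-S =  4 → E
  shifts repeat with period 4: EEXJ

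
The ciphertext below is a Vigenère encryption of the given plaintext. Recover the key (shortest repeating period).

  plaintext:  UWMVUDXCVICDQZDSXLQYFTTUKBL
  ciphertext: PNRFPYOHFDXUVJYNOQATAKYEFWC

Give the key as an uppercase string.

  i= 0: P-U = 21 → V
  i= 1: N-W = 17 → R
  i= 2: R-M =  5 → F
  i= 3: F-V = 10 → K
  i= 4: P-U = 21 → V
  i= 5: Y-D = 21 → V
  i= 6: O-X = 17 → R
  i= 7: H-C =  5 → F
  i= 8: F-V = 10 → K
  i= 9: D-I = 21 → V
  i=10: X-C = 21 → V
  i=11: U-D = 17 → R
  i=12: V-Q =  5 → F
  i=13: J-Z = 10 → K
  i=14: Y-D = 21 → V
  i=15: N-S = 21 → V
  i=16: O-X = 17 → R
  i=17: Q-L =  5 → F
  i=18: A-Q = 10 → K
  i=19: T-Y = 21 → V
  i=20: A-F = 21 → V
  i=21: K-T = 17 → R
  i=22: Y-T =  5 → F
  i=23: E-U = 10 → K
  i=24: F-K = 21 → V
  i=25: W-B = 21 → V
  i=26: C-L = 17 → R
  shifts repeat with period 5: VRFKV

VRFKV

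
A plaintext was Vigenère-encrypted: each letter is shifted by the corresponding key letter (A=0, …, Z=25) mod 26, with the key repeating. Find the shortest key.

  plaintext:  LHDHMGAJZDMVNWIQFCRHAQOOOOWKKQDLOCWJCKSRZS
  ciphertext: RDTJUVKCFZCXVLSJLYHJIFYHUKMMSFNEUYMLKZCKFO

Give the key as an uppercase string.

GWQCIPKT

  i= 0: R-L =  6 → G
  i= 1: D-H = 22 → W
  i= 2: T-D = 16 → Q
  i= 3: J-H =  2 → C
  i= 4: U-M =  8 → I
  i= 5: V-G = 15 → P
  i= 6: K-A = 10 → K
  i= 7: C-J = 19 → T
  i= 8: F-Z =  6 → G
  i= 9: Z-D = 22 → W
  i=10: C-M = 16 → Q
  i=11: X-V =  2 → C
  i=12: V-N =  8 → I
  i=13: L-W = 15 → P
  i=14: S-I = 10 → K
  i=15: J-Q = 19 → T
  i=16: L-F =  6 → G
  i=17: Y-C = 22 → W
  i=18: H-R = 16 → Q
  i=19: J-H =  2 → C
  i=20: I-A =  8 → I
  i=21: F-Q = 15 → P
  i=22: Y-O = 10 → K
  i=23: H-O = 19 → T
  i=24: U-O =  6 → G
  i=25: K-O = 22 → W
  i=26: M-W = 16 → Q
  i=27: M-K =  2 → C
  i=28: S-K =  8 → I
  i=29: F-Q = 15 → P
  i=30: N-D = 10 → K
  i=31: E-L = 19 → T
  i=32: U-O =  6 → G
  i=33: Y-C = 22 → W
  i=34: M-W = 16 → Q
  i=35: L-J =  2 → C
  i=36: K-C =  8 → I
  i=37: Z-K = 15 → P
  i=38: C-S = 10 → K
  i=39: K-R = 19 → T
  i=40: F-Z =  6 → G
  i=41: O-S = 22 → W
  shifts repeat with period 8: GWQCIPKT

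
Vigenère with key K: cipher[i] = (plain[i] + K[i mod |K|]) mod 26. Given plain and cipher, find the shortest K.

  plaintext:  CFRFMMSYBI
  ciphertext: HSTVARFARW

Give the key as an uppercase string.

  i= 0: H-C =  5 → F
  i= 1: S-F = 13 → N
  i= 2: T-R =  2 → C
  i= 3: V-F = 16 → Q
  i= 4: A-M = 14 → O
  i= 5: R-M =  5 → F
  i= 6: F-S = 13 → N
  i= 7: A-Y =  2 → C
  i= 8: R-B = 16 → Q
  i= 9: W-I = 14 → O
  shifts repeat with period 5: FNCQO

FNCQO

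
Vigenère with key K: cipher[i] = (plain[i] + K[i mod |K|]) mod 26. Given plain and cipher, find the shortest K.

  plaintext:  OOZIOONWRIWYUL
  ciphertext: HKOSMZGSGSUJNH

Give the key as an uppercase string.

TWPKYL

  i= 0: H-O = 19 → T
  i= 1: K-O = 22 → W
  i= 2: O-Z = 15 → P
  i= 3: S-I = 10 → K
  i= 4: M-O = 24 → Y
  i= 5: Z-O = 11 → L
  i= 6: G-N = 19 → T
  i= 7: S-W = 22 → W
  i= 8: G-R = 15 → P
  i= 9: S-I = 10 → K
  i=10: U-W = 24 → Y
  i=11: J-Y = 11 → L
  i=12: N-U = 19 → T
  i=13: H-L = 22 → W
  shifts repeat with period 6: TWPKYL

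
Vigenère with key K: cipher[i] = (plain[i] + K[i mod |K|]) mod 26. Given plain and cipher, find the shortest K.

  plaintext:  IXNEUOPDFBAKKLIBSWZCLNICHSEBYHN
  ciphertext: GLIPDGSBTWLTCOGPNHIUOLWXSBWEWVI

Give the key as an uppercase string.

  i= 0: G-I = 24 → Y
  i= 1: L-X = 14 → O
  i= 2: I-N = 21 → V
  i= 3: P-E = 11 → L
  i= 4: D-U =  9 → J
  i= 5: G-O = 18 → S
  i= 6: S-P =  3 → D
  i= 7: B-D = 24 → Y
  i= 8: T-F = 14 → O
  i= 9: W-B = 21 → V
  i=10: L-A = 11 → L
  i=11: T-K =  9 → J
  i=12: C-K = 18 → S
  i=13: O-L =  3 → D
  i=14: G-I = 24 → Y
  i=15: P-B = 14 → O
  i=16: N-S = 21 → V
  i=17: H-W = 11 → L
  i=18: I-Z =  9 → J
  i=19: U-C = 18 → S
  i=20: O-L =  3 → D
  i=21: L-N = 24 → Y
  i=22: W-I = 14 → O
  i=23: X-C = 21 → V
  i=24: S-H = 11 → L
  i=25: B-S =  9 → J
  i=26: W-E = 18 → S
  i=27: E-B =  3 → D
  i=28: W-Y = 24 → Y
  i=29: V-H = 14 → O
  i=30: I-N = 21 → V
  shifts repeat with period 7: YOVLJSD

YOVLJSD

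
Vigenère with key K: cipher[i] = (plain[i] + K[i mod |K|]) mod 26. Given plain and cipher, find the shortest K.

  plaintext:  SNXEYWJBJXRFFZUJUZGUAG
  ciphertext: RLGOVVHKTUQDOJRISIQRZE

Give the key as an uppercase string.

ZYJKX

  i= 0: R-S = 25 → Z
  i= 1: L-N = 24 → Y
  i= 2: G-X =  9 → J
  i= 3: O-E = 10 → K
  i= 4: V-Y = 23 → X
  i= 5: V-W = 25 → Z
  i= 6: H-J = 24 → Y
  i= 7: K-B =  9 → J
  i= 8: T-J = 10 → K
  i= 9: U-X = 23 → X
  i=10: Q-R = 25 → Z
  i=11: D-F = 24 → Y
  i=12: O-F =  9 → J
  i=13: J-Z = 10 → K
  i=14: R-U = 23 → X
  i=15: I-J = 25 → Z
  i=16: S-U = 24 → Y
  i=17: I-Z =  9 → J
  i=18: Q-G = 10 → K
  i=19: R-U = 23 → X
  i=20: Z-A = 25 → Z
  i=21: E-G = 24 → Y
  shifts repeat with period 5: ZYJKX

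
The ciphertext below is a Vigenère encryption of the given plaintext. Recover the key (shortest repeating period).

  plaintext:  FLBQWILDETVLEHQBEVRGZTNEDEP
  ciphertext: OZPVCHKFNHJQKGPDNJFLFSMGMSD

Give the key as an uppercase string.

  i= 0: O-F =  9 → J
  i= 1: Z-L = 14 → O
  i= 2: P-B = 14 → O
  i= 3: V-Q =  5 → F
  i= 4: C-W =  6 → G
  i= 5: H-I = 25 → Z
  i= 6: K-L = 25 → Z
  i= 7: F-D =  2 → C
  i= 8: N-E =  9 → J
  i= 9: H-T = 14 → O
  i=10: J-V = 14 → O
  i=11: Q-L =  5 → F
  i=12: K-E =  6 → G
  i=13: G-H = 25 → Z
  i=14: P-Q = 25 → Z
  i=15: D-B =  2 → C
  i=16: N-E =  9 → J
  i=17: J-V = 14 → O
  i=18: F-R = 14 → O
  i=19: L-G =  5 → F
  i=20: F-Z =  6 → G
  i=21: S-T = 25 → Z
  i=22: M-N = 25 → Z
  i=23: G-E =  2 → C
  i=24: M-D =  9 → J
  i=25: S-E = 14 → O
  i=26: D-P = 14 → O
  shifts repeat with period 8: JOOFGZZC

JOOFGZZC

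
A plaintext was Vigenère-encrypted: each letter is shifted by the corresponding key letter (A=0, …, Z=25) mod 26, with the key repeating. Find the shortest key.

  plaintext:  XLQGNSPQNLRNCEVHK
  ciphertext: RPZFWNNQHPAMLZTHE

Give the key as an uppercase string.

UEJZJVYA

  i= 0: R-X = 20 → U
  i= 1: P-L =  4 → E
  i= 2: Z-Q =  9 → J
  i= 3: F-G = 25 → Z
  i= 4: W-N =  9 → J
  i= 5: N-S = 21 → V
  i= 6: N-P = 24 → Y
  i= 7: Q-Q =  0 → A
  i= 8: H-N = 20 → U
  i= 9: P-L =  4 → E
  i=10: A-R =  9 → J
  i=11: M-N = 25 → Z
  i=12: L-C =  9 → J
  i=13: Z-E = 21 → V
  i=14: T-V = 24 → Y
  i=15: H-H =  0 → A
  i=16: E-K = 20 → U
  shifts repeat with period 8: UEJZJVYA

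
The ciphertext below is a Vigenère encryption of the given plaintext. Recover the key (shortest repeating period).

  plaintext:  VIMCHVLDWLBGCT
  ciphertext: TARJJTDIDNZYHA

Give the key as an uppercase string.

YSFHC

  i= 0: T-V = 24 → Y
  i= 1: A-I = 18 → S
  i= 2: R-M =  5 → F
  i= 3: J-C =  7 → H
  i= 4: J-H =  2 → C
  i= 5: T-V = 24 → Y
  i= 6: D-L = 18 → S
  i= 7: I-D =  5 → F
  i= 8: D-W =  7 → H
  i= 9: N-L =  2 → C
  i=10: Z-B = 24 → Y
  i=11: Y-G = 18 → S
  i=12: H-C =  5 → F
  i=13: A-T =  7 → H
  shifts repeat with period 5: YSFHC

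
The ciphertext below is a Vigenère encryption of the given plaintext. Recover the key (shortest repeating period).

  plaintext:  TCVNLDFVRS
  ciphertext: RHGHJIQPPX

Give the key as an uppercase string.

YFLU

  i= 0: R-T = 24 → Y
  i= 1: H-C =  5 → F
  i= 2: G-V = 11 → L
  i= 3: H-N = 20 → U
  i= 4: J-L = 24 → Y
  i= 5: I-D =  5 → F
  i= 6: Q-F = 11 → L
  i= 7: P-V = 20 → U
  i= 8: P-R = 24 → Y
  i= 9: X-S =  5 → F
  shifts repeat with period 4: YFLU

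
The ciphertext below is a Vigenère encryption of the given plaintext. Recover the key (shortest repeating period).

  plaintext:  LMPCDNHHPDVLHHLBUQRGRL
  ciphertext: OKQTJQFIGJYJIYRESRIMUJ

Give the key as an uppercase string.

DYBRG

  i= 0: O-L =  3 → D
  i= 1: K-M = 24 → Y
  i= 2: Q-P =  1 → B
  i= 3: T-C = 17 → R
  i= 4: J-D =  6 → G
  i= 5: Q-N =  3 → D
  i= 6: F-H = 24 → Y
  i= 7: I-H =  1 → B
  i= 8: G-P = 17 → R
  i= 9: J-D =  6 → G
  i=10: Y-V =  3 → D
  i=11: J-L = 24 → Y
  i=12: I-H =  1 → B
  i=13: Y-H = 17 → R
  i=14: R-L =  6 → G
  i=15: E-B =  3 → D
  i=16: S-U = 24 → Y
  i=17: R-Q =  1 → B
  i=18: I-R = 17 → R
  i=19: M-G =  6 → G
  i=20: U-R =  3 → D
  i=21: J-L = 24 → Y
  shifts repeat with period 5: DYBRG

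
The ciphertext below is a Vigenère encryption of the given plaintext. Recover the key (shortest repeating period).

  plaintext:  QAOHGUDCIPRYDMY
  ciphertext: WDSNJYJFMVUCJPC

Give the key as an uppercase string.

  i= 0: W-Q =  6 → G
  i= 1: D-A =  3 → D
  i= 2: S-O =  4 → E
  i= 3: N-H =  6 → G
  i= 4: J-G =  3 → D
  i= 5: Y-U =  4 → E
  i= 6: J-D =  6 → G
  i= 7: F-C =  3 → D
  i= 8: M-I =  4 → E
  i= 9: V-P =  6 → G
  i=10: U-R =  3 → D
  i=11: C-Y =  4 → E
  i=12: J-D =  6 → G
  i=13: P-M =  3 → D
  i=14: C-Y =  4 → E
  shifts repeat with period 3: GDE

GDE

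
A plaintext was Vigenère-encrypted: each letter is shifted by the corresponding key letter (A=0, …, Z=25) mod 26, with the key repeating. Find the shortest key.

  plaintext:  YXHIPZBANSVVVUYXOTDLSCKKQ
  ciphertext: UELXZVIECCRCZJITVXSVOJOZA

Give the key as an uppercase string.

WHEPK

  i= 0: U-Y = 22 → W
  i= 1: E-X =  7 → H
  i= 2: L-H =  4 → E
  i= 3: X-I = 15 → P
  i= 4: Z-P = 10 → K
  i= 5: V-Z = 22 → W
  i= 6: I-B =  7 → H
  i= 7: E-A =  4 → E
  i= 8: C-N = 15 → P
  i= 9: C-S = 10 → K
  i=10: R-V = 22 → W
  i=11: C-V =  7 → H
  i=12: Z-V =  4 → E
  i=13: J-U = 15 → P
  i=14: I-Y = 10 → K
  i=15: T-X = 22 → W
  i=16: V-O =  7 → H
  i=17: X-T =  4 → E
  i=18: S-D = 15 → P
  i=19: V-L = 10 → K
  i=20: O-S = 22 → W
  i=21: J-C =  7 → H
  i=22: O-K =  4 → E
  i=23: Z-K = 15 → P
  i=24: A-Q = 10 → K
  shifts repeat with period 5: WHEPK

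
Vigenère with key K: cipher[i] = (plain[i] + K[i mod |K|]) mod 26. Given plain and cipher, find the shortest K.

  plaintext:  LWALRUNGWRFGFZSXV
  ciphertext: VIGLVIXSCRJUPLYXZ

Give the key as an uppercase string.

  i= 0: V-L = 10 → K
  i= 1: I-W = 12 → M
  i= 2: G-A =  6 → G
  i= 3: L-L =  0 → A
  i= 4: V-R =  4 → E
  i= 5: I-U = 14 → O
  i= 6: X-N = 10 → K
  i= 7: S-G = 12 → M
  i= 8: C-W =  6 → G
  i= 9: R-R =  0 → A
  i=10: J-F =  4 → E
  i=11: U-G = 14 → O
  i=12: P-F = 10 → K
  i=13: L-Z = 12 → M
  i=14: Y-S =  6 → G
  i=15: X-X =  0 → A
  i=16: Z-V =  4 → E
  shifts repeat with period 6: KMGAEO

KMGAEO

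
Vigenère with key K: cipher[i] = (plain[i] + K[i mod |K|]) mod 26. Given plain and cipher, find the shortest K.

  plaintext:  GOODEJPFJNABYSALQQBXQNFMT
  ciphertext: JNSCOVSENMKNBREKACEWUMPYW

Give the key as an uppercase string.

DZEZKM

  i= 0: J-G =  3 → D
  i= 1: N-O = 25 → Z
  i= 2: S-O =  4 → E
  i= 3: C-D = 25 → Z
  i= 4: O-E = 10 → K
  i= 5: V-J = 12 → M
  i= 6: S-P =  3 → D
  i= 7: E-F = 25 → Z
  i= 8: N-J =  4 → E
  i= 9: M-N = 25 → Z
  i=10: K-A = 10 → K
  i=11: N-B = 12 → M
  i=12: B-Y =  3 → D
  i=13: R-S = 25 → Z
  i=14: E-A =  4 → E
  i=15: K-L = 25 → Z
  i=16: A-Q = 10 → K
  i=17: C-Q = 12 → M
  i=18: E-B =  3 → D
  i=19: W-X = 25 → Z
  i=20: U-Q =  4 → E
  i=21: M-N = 25 → Z
  i=22: P-F = 10 → K
  i=23: Y-M = 12 → M
  i=24: W-T =  3 → D
  shifts repeat with period 6: DZEZKM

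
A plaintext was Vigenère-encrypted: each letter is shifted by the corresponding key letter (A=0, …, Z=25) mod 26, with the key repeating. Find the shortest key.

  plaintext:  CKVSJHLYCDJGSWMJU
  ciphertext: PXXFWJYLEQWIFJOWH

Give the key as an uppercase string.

NNC

  i= 0: P-C = 13 → N
  i= 1: X-K = 13 → N
  i= 2: X-V =  2 → C
  i= 3: F-S = 13 → N
  i= 4: W-J = 13 → N
  i= 5: J-H =  2 → C
  i= 6: Y-L = 13 → N
  i= 7: L-Y = 13 → N
  i= 8: E-C =  2 → C
  i= 9: Q-D = 13 → N
  i=10: W-J = 13 → N
  i=11: I-G =  2 → C
  i=12: F-S = 13 → N
  i=13: J-W = 13 → N
  i=14: O-M =  2 → C
  i=15: W-J = 13 → N
  i=16: H-U = 13 → N
  shifts repeat with period 3: NNC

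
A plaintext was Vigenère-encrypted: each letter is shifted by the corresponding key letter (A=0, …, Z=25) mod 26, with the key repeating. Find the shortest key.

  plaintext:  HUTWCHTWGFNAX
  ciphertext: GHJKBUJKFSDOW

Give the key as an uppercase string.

ZNQO

  i= 0: G-H = 25 → Z
  i= 1: H-U = 13 → N
  i= 2: J-T = 16 → Q
  i= 3: K-W = 14 → O
  i= 4: B-C = 25 → Z
  i= 5: U-H = 13 → N
  i= 6: J-T = 16 → Q
  i= 7: K-W = 14 → O
  i= 8: F-G = 25 → Z
  i= 9: S-F = 13 → N
  i=10: D-N = 16 → Q
  i=11: O-A = 14 → O
  i=12: W-X = 25 → Z
  shifts repeat with period 4: ZNQO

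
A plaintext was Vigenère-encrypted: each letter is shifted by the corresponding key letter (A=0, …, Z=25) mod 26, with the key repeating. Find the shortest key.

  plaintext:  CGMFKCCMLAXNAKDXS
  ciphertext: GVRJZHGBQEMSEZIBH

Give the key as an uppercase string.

  i= 0: G-C =  4 → E
  i= 1: V-G = 15 → P
  i= 2: R-M =  5 → F
  i= 3: J-F =  4 → E
  i= 4: Z-K = 15 → P
  i= 5: H-C =  5 → F
  i= 6: G-C =  4 → E
  i= 7: B-M = 15 → P
  i= 8: Q-L =  5 → F
  i= 9: E-A =  4 → E
  i=10: M-X = 15 → P
  i=11: S-N =  5 → F
  i=12: E-A =  4 → E
  i=13: Z-K = 15 → P
  i=14: I-D =  5 → F
  i=15: B-X =  4 → E
  i=16: H-S = 15 → P
  shifts repeat with period 3: EPF

EPF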